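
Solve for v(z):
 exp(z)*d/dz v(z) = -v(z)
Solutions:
 v(z) = C1*exp(exp(-z))


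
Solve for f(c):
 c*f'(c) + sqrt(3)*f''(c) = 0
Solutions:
 f(c) = C1 + C2*erf(sqrt(2)*3^(3/4)*c/6)


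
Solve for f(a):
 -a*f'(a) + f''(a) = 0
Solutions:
 f(a) = C1 + C2*erfi(sqrt(2)*a/2)


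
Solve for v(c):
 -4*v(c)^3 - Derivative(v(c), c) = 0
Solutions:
 v(c) = -sqrt(2)*sqrt(-1/(C1 - 4*c))/2
 v(c) = sqrt(2)*sqrt(-1/(C1 - 4*c))/2


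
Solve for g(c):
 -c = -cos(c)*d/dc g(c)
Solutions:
 g(c) = C1 + Integral(c/cos(c), c)


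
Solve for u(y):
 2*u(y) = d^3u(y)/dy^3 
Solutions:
 u(y) = C3*exp(2^(1/3)*y) + (C1*sin(2^(1/3)*sqrt(3)*y/2) + C2*cos(2^(1/3)*sqrt(3)*y/2))*exp(-2^(1/3)*y/2)


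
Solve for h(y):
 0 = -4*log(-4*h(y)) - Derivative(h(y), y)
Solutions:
 Integral(1/(log(-_y) + 2*log(2)), (_y, h(y)))/4 = C1 - y


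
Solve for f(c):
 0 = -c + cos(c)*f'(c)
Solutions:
 f(c) = C1 + Integral(c/cos(c), c)


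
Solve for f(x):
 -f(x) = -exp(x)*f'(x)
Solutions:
 f(x) = C1*exp(-exp(-x))


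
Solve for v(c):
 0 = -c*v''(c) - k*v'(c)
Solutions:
 v(c) = C1 + c^(1 - re(k))*(C2*sin(log(c)*Abs(im(k))) + C3*cos(log(c)*im(k)))


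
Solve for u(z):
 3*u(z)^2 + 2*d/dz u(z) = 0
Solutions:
 u(z) = 2/(C1 + 3*z)


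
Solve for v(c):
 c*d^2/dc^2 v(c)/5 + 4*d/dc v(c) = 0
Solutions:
 v(c) = C1 + C2/c^19


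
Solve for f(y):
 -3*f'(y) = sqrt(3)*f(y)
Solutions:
 f(y) = C1*exp(-sqrt(3)*y/3)


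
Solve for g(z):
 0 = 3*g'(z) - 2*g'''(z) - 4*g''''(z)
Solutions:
 g(z) = C1 + C2*exp(-z*((9*sqrt(79) + 80)^(-1/3) + 2 + (9*sqrt(79) + 80)^(1/3))/12)*sin(sqrt(3)*z*(-(9*sqrt(79) + 80)^(1/3) + (9*sqrt(79) + 80)^(-1/3))/12) + C3*exp(-z*((9*sqrt(79) + 80)^(-1/3) + 2 + (9*sqrt(79) + 80)^(1/3))/12)*cos(sqrt(3)*z*(-(9*sqrt(79) + 80)^(1/3) + (9*sqrt(79) + 80)^(-1/3))/12) + C4*exp(z*(-1 + (9*sqrt(79) + 80)^(-1/3) + (9*sqrt(79) + 80)^(1/3))/6)


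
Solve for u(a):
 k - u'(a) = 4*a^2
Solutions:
 u(a) = C1 - 4*a^3/3 + a*k


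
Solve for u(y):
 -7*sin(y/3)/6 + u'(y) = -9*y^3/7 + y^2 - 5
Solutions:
 u(y) = C1 - 9*y^4/28 + y^3/3 - 5*y - 7*cos(y/3)/2


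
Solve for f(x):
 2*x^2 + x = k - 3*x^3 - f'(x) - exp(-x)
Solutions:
 f(x) = C1 + k*x - 3*x^4/4 - 2*x^3/3 - x^2/2 + exp(-x)


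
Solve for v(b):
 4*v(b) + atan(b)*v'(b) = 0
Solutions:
 v(b) = C1*exp(-4*Integral(1/atan(b), b))


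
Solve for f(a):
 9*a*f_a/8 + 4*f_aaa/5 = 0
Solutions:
 f(a) = C1 + Integral(C2*airyai(-90^(1/3)*a/4) + C3*airybi(-90^(1/3)*a/4), a)


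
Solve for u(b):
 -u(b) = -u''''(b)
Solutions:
 u(b) = C1*exp(-b) + C2*exp(b) + C3*sin(b) + C4*cos(b)


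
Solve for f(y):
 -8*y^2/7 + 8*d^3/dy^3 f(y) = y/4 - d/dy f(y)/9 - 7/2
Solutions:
 f(y) = C1 + C2*sin(sqrt(2)*y/12) + C3*cos(sqrt(2)*y/12) + 24*y^3/7 + 9*y^2/8 - 21177*y/14


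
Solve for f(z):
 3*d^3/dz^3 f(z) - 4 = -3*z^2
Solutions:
 f(z) = C1 + C2*z + C3*z^2 - z^5/60 + 2*z^3/9


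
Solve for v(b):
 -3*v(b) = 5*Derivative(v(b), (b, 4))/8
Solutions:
 v(b) = (C1*sin(5^(3/4)*6^(1/4)*b/5) + C2*cos(5^(3/4)*6^(1/4)*b/5))*exp(-5^(3/4)*6^(1/4)*b/5) + (C3*sin(5^(3/4)*6^(1/4)*b/5) + C4*cos(5^(3/4)*6^(1/4)*b/5))*exp(5^(3/4)*6^(1/4)*b/5)


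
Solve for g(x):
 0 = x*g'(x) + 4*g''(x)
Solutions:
 g(x) = C1 + C2*erf(sqrt(2)*x/4)


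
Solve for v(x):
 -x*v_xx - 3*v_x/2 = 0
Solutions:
 v(x) = C1 + C2/sqrt(x)


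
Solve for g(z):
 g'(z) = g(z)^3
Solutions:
 g(z) = -sqrt(2)*sqrt(-1/(C1 + z))/2
 g(z) = sqrt(2)*sqrt(-1/(C1 + z))/2


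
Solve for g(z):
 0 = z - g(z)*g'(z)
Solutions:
 g(z) = -sqrt(C1 + z^2)
 g(z) = sqrt(C1 + z^2)


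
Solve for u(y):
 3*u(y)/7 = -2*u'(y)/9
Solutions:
 u(y) = C1*exp(-27*y/14)


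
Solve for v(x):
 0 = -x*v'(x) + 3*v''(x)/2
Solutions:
 v(x) = C1 + C2*erfi(sqrt(3)*x/3)


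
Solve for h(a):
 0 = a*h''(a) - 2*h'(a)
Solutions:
 h(a) = C1 + C2*a^3


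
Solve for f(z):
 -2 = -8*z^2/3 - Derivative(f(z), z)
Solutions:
 f(z) = C1 - 8*z^3/9 + 2*z


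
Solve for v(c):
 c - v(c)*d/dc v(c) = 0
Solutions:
 v(c) = -sqrt(C1 + c^2)
 v(c) = sqrt(C1 + c^2)


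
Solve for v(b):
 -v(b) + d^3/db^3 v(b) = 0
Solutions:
 v(b) = C3*exp(b) + (C1*sin(sqrt(3)*b/2) + C2*cos(sqrt(3)*b/2))*exp(-b/2)


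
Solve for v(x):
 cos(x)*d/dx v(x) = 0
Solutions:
 v(x) = C1


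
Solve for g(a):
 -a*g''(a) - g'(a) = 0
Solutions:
 g(a) = C1 + C2*log(a)


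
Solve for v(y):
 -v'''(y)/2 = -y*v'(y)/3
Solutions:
 v(y) = C1 + Integral(C2*airyai(2^(1/3)*3^(2/3)*y/3) + C3*airybi(2^(1/3)*3^(2/3)*y/3), y)


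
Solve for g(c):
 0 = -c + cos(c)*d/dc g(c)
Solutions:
 g(c) = C1 + Integral(c/cos(c), c)


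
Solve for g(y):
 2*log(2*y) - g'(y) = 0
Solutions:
 g(y) = C1 + 2*y*log(y) - 2*y + y*log(4)


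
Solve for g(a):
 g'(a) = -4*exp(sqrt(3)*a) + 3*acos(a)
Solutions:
 g(a) = C1 + 3*a*acos(a) - 3*sqrt(1 - a^2) - 4*sqrt(3)*exp(sqrt(3)*a)/3


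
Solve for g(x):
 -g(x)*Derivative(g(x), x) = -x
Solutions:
 g(x) = -sqrt(C1 + x^2)
 g(x) = sqrt(C1 + x^2)


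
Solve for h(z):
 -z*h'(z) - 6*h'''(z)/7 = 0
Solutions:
 h(z) = C1 + Integral(C2*airyai(-6^(2/3)*7^(1/3)*z/6) + C3*airybi(-6^(2/3)*7^(1/3)*z/6), z)


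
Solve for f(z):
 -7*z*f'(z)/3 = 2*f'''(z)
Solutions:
 f(z) = C1 + Integral(C2*airyai(-6^(2/3)*7^(1/3)*z/6) + C3*airybi(-6^(2/3)*7^(1/3)*z/6), z)


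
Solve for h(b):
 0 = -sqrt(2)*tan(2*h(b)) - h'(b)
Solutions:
 h(b) = -asin(C1*exp(-2*sqrt(2)*b))/2 + pi/2
 h(b) = asin(C1*exp(-2*sqrt(2)*b))/2


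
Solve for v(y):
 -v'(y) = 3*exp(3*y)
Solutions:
 v(y) = C1 - exp(3*y)


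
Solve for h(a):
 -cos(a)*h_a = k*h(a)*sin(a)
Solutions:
 h(a) = C1*exp(k*log(cos(a)))


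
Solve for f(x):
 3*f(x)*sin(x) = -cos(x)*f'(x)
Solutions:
 f(x) = C1*cos(x)^3


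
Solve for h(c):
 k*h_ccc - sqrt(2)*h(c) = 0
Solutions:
 h(c) = C1*exp(2^(1/6)*c*(1/k)^(1/3)) + C2*exp(2^(1/6)*c*(-1 + sqrt(3)*I)*(1/k)^(1/3)/2) + C3*exp(-2^(1/6)*c*(1 + sqrt(3)*I)*(1/k)^(1/3)/2)


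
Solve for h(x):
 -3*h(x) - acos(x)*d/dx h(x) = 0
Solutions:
 h(x) = C1*exp(-3*Integral(1/acos(x), x))


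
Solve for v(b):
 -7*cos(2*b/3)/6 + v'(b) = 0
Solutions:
 v(b) = C1 + 7*sin(2*b/3)/4


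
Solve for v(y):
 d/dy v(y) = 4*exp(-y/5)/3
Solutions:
 v(y) = C1 - 20*exp(-y/5)/3


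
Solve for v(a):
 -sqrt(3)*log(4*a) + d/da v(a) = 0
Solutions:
 v(a) = C1 + sqrt(3)*a*log(a) - sqrt(3)*a + 2*sqrt(3)*a*log(2)


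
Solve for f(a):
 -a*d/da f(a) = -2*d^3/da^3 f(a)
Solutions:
 f(a) = C1 + Integral(C2*airyai(2^(2/3)*a/2) + C3*airybi(2^(2/3)*a/2), a)


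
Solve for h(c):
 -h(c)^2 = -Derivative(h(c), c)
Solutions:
 h(c) = -1/(C1 + c)


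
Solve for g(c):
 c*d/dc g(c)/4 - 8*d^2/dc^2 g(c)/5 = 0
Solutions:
 g(c) = C1 + C2*erfi(sqrt(5)*c/8)


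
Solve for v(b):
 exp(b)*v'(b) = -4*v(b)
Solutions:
 v(b) = C1*exp(4*exp(-b))


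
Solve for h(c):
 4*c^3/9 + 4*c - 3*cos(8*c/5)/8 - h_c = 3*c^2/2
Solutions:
 h(c) = C1 + c^4/9 - c^3/2 + 2*c^2 - 15*sin(8*c/5)/64


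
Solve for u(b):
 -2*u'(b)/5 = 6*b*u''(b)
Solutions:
 u(b) = C1 + C2*b^(14/15)


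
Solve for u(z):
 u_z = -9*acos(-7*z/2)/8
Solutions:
 u(z) = C1 - 9*z*acos(-7*z/2)/8 - 9*sqrt(4 - 49*z^2)/56


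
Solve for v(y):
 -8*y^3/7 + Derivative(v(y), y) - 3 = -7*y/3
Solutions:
 v(y) = C1 + 2*y^4/7 - 7*y^2/6 + 3*y


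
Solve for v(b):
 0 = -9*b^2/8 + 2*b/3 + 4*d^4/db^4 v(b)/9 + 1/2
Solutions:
 v(b) = C1 + C2*b + C3*b^2 + C4*b^3 + 9*b^6/1280 - b^5/80 - 3*b^4/64


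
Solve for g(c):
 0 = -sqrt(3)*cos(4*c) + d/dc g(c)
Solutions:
 g(c) = C1 + sqrt(3)*sin(4*c)/4


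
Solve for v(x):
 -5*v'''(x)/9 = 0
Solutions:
 v(x) = C1 + C2*x + C3*x^2


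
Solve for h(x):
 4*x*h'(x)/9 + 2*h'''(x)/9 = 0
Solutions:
 h(x) = C1 + Integral(C2*airyai(-2^(1/3)*x) + C3*airybi(-2^(1/3)*x), x)


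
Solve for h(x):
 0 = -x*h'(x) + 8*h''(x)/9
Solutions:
 h(x) = C1 + C2*erfi(3*x/4)


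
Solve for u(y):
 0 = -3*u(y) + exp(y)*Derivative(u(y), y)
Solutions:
 u(y) = C1*exp(-3*exp(-y))


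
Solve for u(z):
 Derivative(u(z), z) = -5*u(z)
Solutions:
 u(z) = C1*exp(-5*z)


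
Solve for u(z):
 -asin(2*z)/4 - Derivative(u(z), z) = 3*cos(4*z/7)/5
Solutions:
 u(z) = C1 - z*asin(2*z)/4 - sqrt(1 - 4*z^2)/8 - 21*sin(4*z/7)/20


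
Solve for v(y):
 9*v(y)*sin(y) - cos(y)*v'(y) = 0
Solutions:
 v(y) = C1/cos(y)^9


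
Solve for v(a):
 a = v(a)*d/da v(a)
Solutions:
 v(a) = -sqrt(C1 + a^2)
 v(a) = sqrt(C1 + a^2)


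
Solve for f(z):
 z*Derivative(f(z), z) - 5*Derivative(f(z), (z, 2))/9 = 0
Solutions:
 f(z) = C1 + C2*erfi(3*sqrt(10)*z/10)


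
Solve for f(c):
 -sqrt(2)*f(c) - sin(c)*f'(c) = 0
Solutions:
 f(c) = C1*(cos(c) + 1)^(sqrt(2)/2)/(cos(c) - 1)^(sqrt(2)/2)


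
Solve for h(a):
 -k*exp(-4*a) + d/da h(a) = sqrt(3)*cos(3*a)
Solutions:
 h(a) = C1 - k*exp(-4*a)/4 + sqrt(3)*sin(3*a)/3


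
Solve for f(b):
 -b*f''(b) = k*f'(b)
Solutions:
 f(b) = C1 + b^(1 - re(k))*(C2*sin(log(b)*Abs(im(k))) + C3*cos(log(b)*im(k)))


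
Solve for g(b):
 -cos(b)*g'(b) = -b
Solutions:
 g(b) = C1 + Integral(b/cos(b), b)


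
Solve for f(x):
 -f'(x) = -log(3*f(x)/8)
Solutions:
 Integral(1/(-log(_y) - log(3) + 3*log(2)), (_y, f(x))) = C1 - x


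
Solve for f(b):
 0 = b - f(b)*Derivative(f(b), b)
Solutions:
 f(b) = -sqrt(C1 + b^2)
 f(b) = sqrt(C1 + b^2)


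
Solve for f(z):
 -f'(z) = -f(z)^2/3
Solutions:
 f(z) = -3/(C1 + z)


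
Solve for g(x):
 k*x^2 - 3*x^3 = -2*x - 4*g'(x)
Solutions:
 g(x) = C1 - k*x^3/12 + 3*x^4/16 - x^2/4


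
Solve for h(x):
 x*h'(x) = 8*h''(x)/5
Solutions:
 h(x) = C1 + C2*erfi(sqrt(5)*x/4)


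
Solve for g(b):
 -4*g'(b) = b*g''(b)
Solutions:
 g(b) = C1 + C2/b^3


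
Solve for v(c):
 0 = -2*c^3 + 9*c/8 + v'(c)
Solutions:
 v(c) = C1 + c^4/2 - 9*c^2/16


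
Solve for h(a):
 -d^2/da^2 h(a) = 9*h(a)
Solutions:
 h(a) = C1*sin(3*a) + C2*cos(3*a)


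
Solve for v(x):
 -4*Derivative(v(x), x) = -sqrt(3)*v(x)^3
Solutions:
 v(x) = -sqrt(2)*sqrt(-1/(C1 + sqrt(3)*x))
 v(x) = sqrt(2)*sqrt(-1/(C1 + sqrt(3)*x))


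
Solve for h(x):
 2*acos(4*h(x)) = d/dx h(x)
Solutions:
 Integral(1/acos(4*_y), (_y, h(x))) = C1 + 2*x


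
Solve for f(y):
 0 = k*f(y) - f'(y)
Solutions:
 f(y) = C1*exp(k*y)


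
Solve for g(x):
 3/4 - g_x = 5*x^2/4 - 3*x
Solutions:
 g(x) = C1 - 5*x^3/12 + 3*x^2/2 + 3*x/4


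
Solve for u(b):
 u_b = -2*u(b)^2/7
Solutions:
 u(b) = 7/(C1 + 2*b)


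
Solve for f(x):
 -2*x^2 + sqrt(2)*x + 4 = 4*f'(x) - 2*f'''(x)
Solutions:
 f(x) = C1 + C2*exp(-sqrt(2)*x) + C3*exp(sqrt(2)*x) - x^3/6 + sqrt(2)*x^2/8 + x/2


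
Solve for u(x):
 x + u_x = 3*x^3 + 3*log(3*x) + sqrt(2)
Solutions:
 u(x) = C1 + 3*x^4/4 - x^2/2 + 3*x*log(x) - 3*x + sqrt(2)*x + x*log(27)


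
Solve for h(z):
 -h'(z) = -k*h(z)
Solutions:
 h(z) = C1*exp(k*z)


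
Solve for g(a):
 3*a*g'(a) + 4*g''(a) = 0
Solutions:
 g(a) = C1 + C2*erf(sqrt(6)*a/4)


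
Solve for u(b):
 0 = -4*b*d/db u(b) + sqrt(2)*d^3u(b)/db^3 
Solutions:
 u(b) = C1 + Integral(C2*airyai(sqrt(2)*b) + C3*airybi(sqrt(2)*b), b)


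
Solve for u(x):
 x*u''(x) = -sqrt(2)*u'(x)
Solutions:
 u(x) = C1 + C2*x^(1 - sqrt(2))


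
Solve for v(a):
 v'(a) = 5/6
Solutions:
 v(a) = C1 + 5*a/6


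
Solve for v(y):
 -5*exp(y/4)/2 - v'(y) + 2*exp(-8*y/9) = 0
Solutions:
 v(y) = C1 - 10*exp(y/4) - 9*exp(-8*y/9)/4


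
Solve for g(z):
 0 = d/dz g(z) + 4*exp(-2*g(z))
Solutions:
 g(z) = log(-sqrt(C1 - 8*z))
 g(z) = log(C1 - 8*z)/2


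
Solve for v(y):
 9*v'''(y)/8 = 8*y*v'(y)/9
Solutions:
 v(y) = C1 + Integral(C2*airyai(4*3^(2/3)*y/9) + C3*airybi(4*3^(2/3)*y/9), y)


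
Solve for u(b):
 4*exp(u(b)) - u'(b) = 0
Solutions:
 u(b) = log(-1/(C1 + 4*b))


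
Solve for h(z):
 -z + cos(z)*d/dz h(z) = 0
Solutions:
 h(z) = C1 + Integral(z/cos(z), z)


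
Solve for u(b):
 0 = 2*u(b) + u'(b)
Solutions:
 u(b) = C1*exp(-2*b)


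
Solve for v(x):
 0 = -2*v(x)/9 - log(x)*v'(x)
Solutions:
 v(x) = C1*exp(-2*li(x)/9)


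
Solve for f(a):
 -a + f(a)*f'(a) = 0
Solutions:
 f(a) = -sqrt(C1 + a^2)
 f(a) = sqrt(C1 + a^2)


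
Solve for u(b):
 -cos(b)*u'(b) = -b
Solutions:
 u(b) = C1 + Integral(b/cos(b), b)


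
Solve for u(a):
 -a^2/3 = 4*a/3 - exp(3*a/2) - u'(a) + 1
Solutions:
 u(a) = C1 + a^3/9 + 2*a^2/3 + a - 2*exp(3*a/2)/3


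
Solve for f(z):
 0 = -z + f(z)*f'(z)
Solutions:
 f(z) = -sqrt(C1 + z^2)
 f(z) = sqrt(C1 + z^2)


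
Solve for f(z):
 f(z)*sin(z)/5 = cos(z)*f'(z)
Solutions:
 f(z) = C1/cos(z)^(1/5)


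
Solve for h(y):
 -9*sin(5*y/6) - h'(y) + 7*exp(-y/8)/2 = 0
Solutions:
 h(y) = C1 + 54*cos(5*y/6)/5 - 28*exp(-y/8)


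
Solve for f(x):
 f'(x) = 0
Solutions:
 f(x) = C1


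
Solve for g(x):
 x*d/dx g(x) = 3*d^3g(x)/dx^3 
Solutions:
 g(x) = C1 + Integral(C2*airyai(3^(2/3)*x/3) + C3*airybi(3^(2/3)*x/3), x)


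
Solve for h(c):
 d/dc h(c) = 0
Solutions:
 h(c) = C1


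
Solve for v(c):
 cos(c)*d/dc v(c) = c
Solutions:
 v(c) = C1 + Integral(c/cos(c), c)


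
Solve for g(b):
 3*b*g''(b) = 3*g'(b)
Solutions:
 g(b) = C1 + C2*b^2


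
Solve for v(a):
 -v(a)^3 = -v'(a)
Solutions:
 v(a) = -sqrt(2)*sqrt(-1/(C1 + a))/2
 v(a) = sqrt(2)*sqrt(-1/(C1 + a))/2


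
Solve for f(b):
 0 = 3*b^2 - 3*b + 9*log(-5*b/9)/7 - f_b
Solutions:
 f(b) = C1 + b^3 - 3*b^2/2 + 9*b*log(-b)/7 + 9*b*(-2*log(3) - 1 + log(5))/7


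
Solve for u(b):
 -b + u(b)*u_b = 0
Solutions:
 u(b) = -sqrt(C1 + b^2)
 u(b) = sqrt(C1 + b^2)


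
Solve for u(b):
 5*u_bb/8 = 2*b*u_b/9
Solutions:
 u(b) = C1 + C2*erfi(2*sqrt(10)*b/15)


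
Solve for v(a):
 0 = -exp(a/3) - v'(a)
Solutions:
 v(a) = C1 - 3*exp(a/3)


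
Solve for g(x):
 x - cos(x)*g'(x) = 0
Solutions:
 g(x) = C1 + Integral(x/cos(x), x)


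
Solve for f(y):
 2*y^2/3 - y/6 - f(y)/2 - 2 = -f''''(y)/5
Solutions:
 f(y) = C1*exp(-2^(3/4)*5^(1/4)*y/2) + C2*exp(2^(3/4)*5^(1/4)*y/2) + C3*sin(2^(3/4)*5^(1/4)*y/2) + C4*cos(2^(3/4)*5^(1/4)*y/2) + 4*y^2/3 - y/3 - 4


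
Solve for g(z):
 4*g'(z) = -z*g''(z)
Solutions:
 g(z) = C1 + C2/z^3


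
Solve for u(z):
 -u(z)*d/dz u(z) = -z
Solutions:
 u(z) = -sqrt(C1 + z^2)
 u(z) = sqrt(C1 + z^2)


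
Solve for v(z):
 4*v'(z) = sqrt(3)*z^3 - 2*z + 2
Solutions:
 v(z) = C1 + sqrt(3)*z^4/16 - z^2/4 + z/2


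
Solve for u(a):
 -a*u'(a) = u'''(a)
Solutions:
 u(a) = C1 + Integral(C2*airyai(-a) + C3*airybi(-a), a)


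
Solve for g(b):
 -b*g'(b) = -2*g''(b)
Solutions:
 g(b) = C1 + C2*erfi(b/2)


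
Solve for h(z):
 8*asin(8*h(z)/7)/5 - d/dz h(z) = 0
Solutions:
 Integral(1/asin(8*_y/7), (_y, h(z))) = C1 + 8*z/5


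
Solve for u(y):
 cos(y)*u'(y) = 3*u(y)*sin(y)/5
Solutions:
 u(y) = C1/cos(y)^(3/5)


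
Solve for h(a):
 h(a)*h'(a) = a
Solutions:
 h(a) = -sqrt(C1 + a^2)
 h(a) = sqrt(C1 + a^2)


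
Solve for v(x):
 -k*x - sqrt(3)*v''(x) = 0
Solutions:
 v(x) = C1 + C2*x - sqrt(3)*k*x^3/18


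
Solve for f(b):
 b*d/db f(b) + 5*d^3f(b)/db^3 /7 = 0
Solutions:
 f(b) = C1 + Integral(C2*airyai(-5^(2/3)*7^(1/3)*b/5) + C3*airybi(-5^(2/3)*7^(1/3)*b/5), b)


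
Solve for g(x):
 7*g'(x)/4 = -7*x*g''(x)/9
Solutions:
 g(x) = C1 + C2/x^(5/4)


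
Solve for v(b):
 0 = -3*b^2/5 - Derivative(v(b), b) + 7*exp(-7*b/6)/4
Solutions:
 v(b) = C1 - b^3/5 - 3*exp(-7*b/6)/2


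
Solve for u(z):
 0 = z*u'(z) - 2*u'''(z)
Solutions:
 u(z) = C1 + Integral(C2*airyai(2^(2/3)*z/2) + C3*airybi(2^(2/3)*z/2), z)


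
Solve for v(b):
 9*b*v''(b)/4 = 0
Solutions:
 v(b) = C1 + C2*b


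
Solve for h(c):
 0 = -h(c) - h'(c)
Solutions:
 h(c) = C1*exp(-c)


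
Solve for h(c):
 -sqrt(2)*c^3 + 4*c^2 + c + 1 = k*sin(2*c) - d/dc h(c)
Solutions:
 h(c) = C1 + sqrt(2)*c^4/4 - 4*c^3/3 - c^2/2 - c - k*cos(2*c)/2


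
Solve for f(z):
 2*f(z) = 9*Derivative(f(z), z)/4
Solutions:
 f(z) = C1*exp(8*z/9)


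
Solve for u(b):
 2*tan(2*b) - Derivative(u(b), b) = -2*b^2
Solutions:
 u(b) = C1 + 2*b^3/3 - log(cos(2*b))


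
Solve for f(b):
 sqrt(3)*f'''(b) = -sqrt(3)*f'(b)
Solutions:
 f(b) = C1 + C2*sin(b) + C3*cos(b)


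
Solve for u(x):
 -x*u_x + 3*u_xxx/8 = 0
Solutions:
 u(x) = C1 + Integral(C2*airyai(2*3^(2/3)*x/3) + C3*airybi(2*3^(2/3)*x/3), x)


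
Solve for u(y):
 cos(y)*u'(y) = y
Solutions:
 u(y) = C1 + Integral(y/cos(y), y)


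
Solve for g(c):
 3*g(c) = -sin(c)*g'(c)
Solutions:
 g(c) = C1*(cos(c) + 1)^(3/2)/(cos(c) - 1)^(3/2)


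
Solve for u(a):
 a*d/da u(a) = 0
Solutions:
 u(a) = C1


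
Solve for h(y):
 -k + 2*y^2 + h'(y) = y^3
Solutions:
 h(y) = C1 + k*y + y^4/4 - 2*y^3/3


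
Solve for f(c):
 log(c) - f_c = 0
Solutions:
 f(c) = C1 + c*log(c) - c


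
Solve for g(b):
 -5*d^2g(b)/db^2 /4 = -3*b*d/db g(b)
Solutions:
 g(b) = C1 + C2*erfi(sqrt(30)*b/5)


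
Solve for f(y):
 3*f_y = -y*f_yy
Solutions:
 f(y) = C1 + C2/y^2


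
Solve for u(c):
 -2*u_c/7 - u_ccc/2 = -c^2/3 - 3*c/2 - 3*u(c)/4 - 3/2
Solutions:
 u(c) = C1*exp(42^(1/3)*c*(-(1323 + sqrt(1771833))^(1/3) + 8*42^(1/3)/(1323 + sqrt(1771833))^(1/3))/84)*sin(14^(1/3)*3^(1/6)*c*(24*14^(1/3)/(1323 + sqrt(1771833))^(1/3) + 3^(2/3)*(1323 + sqrt(1771833))^(1/3))/84) + C2*exp(42^(1/3)*c*(-(1323 + sqrt(1771833))^(1/3) + 8*42^(1/3)/(1323 + sqrt(1771833))^(1/3))/84)*cos(14^(1/3)*3^(1/6)*c*(24*14^(1/3)/(1323 + sqrt(1771833))^(1/3) + 3^(2/3)*(1323 + sqrt(1771833))^(1/3))/84) + C3*exp(-42^(1/3)*c*(-(1323 + sqrt(1771833))^(1/3) + 8*42^(1/3)/(1323 + sqrt(1771833))^(1/3))/42) - 4*c^2/9 - 442*c/189 - 11474/3969


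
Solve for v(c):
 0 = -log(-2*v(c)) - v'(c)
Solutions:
 Integral(1/(log(-_y) + log(2)), (_y, v(c))) = C1 - c


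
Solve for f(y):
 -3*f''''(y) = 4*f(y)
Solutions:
 f(y) = (C1*sin(3^(3/4)*y/3) + C2*cos(3^(3/4)*y/3))*exp(-3^(3/4)*y/3) + (C3*sin(3^(3/4)*y/3) + C4*cos(3^(3/4)*y/3))*exp(3^(3/4)*y/3)


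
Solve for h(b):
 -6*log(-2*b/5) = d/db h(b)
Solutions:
 h(b) = C1 - 6*b*log(-b) + 6*b*(-log(2) + 1 + log(5))


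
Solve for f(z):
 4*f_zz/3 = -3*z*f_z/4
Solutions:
 f(z) = C1 + C2*erf(3*sqrt(2)*z/8)


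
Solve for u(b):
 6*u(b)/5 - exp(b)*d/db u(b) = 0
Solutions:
 u(b) = C1*exp(-6*exp(-b)/5)


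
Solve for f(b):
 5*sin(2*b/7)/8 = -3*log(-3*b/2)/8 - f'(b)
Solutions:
 f(b) = C1 - 3*b*log(-b)/8 - 3*b*log(3)/8 + 3*b*log(2)/8 + 3*b/8 + 35*cos(2*b/7)/16


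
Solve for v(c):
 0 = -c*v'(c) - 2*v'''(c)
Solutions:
 v(c) = C1 + Integral(C2*airyai(-2^(2/3)*c/2) + C3*airybi(-2^(2/3)*c/2), c)


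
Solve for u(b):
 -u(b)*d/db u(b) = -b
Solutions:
 u(b) = -sqrt(C1 + b^2)
 u(b) = sqrt(C1 + b^2)


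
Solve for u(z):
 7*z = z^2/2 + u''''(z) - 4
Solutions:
 u(z) = C1 + C2*z + C3*z^2 + C4*z^3 - z^6/720 + 7*z^5/120 + z^4/6


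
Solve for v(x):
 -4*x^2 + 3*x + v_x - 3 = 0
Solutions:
 v(x) = C1 + 4*x^3/3 - 3*x^2/2 + 3*x


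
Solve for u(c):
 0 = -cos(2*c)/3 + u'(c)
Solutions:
 u(c) = C1 + sin(2*c)/6


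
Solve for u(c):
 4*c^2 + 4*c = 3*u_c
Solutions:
 u(c) = C1 + 4*c^3/9 + 2*c^2/3


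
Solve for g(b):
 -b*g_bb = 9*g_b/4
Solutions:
 g(b) = C1 + C2/b^(5/4)


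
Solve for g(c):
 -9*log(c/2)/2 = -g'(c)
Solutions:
 g(c) = C1 + 9*c*log(c)/2 - 9*c/2 - 9*c*log(2)/2


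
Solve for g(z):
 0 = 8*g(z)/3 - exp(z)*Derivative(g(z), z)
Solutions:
 g(z) = C1*exp(-8*exp(-z)/3)


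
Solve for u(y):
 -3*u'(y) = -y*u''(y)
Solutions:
 u(y) = C1 + C2*y^4


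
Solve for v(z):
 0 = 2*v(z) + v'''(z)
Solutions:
 v(z) = C3*exp(-2^(1/3)*z) + (C1*sin(2^(1/3)*sqrt(3)*z/2) + C2*cos(2^(1/3)*sqrt(3)*z/2))*exp(2^(1/3)*z/2)


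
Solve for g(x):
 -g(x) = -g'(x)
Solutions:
 g(x) = C1*exp(x)


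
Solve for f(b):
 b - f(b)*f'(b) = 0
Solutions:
 f(b) = -sqrt(C1 + b^2)
 f(b) = sqrt(C1 + b^2)


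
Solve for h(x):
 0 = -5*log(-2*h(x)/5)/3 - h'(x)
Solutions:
 3*Integral(1/(log(-_y) - log(5) + log(2)), (_y, h(x)))/5 = C1 - x


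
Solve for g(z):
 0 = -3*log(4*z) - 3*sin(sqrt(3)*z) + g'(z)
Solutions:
 g(z) = C1 + 3*z*log(z) - 3*z + 6*z*log(2) - sqrt(3)*cos(sqrt(3)*z)


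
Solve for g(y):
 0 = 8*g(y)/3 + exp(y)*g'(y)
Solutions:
 g(y) = C1*exp(8*exp(-y)/3)


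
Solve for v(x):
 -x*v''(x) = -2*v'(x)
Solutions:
 v(x) = C1 + C2*x^3


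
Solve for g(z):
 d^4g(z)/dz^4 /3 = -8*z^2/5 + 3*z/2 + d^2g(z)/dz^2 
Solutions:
 g(z) = C1 + C2*z + C3*exp(-sqrt(3)*z) + C4*exp(sqrt(3)*z) + 2*z^4/15 - z^3/4 + 8*z^2/15


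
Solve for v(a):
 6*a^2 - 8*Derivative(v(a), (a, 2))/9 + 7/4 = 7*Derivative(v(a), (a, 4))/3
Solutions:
 v(a) = C1 + C2*a + C3*sin(2*sqrt(42)*a/21) + C4*cos(2*sqrt(42)*a/21) + 9*a^4/16 - 1071*a^2/64


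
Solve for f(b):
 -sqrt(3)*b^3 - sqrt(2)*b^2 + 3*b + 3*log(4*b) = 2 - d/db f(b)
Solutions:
 f(b) = C1 + sqrt(3)*b^4/4 + sqrt(2)*b^3/3 - 3*b^2/2 - 3*b*log(b) - b*log(64) + 5*b


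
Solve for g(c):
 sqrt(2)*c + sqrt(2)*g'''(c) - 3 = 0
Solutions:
 g(c) = C1 + C2*c + C3*c^2 - c^4/24 + sqrt(2)*c^3/4


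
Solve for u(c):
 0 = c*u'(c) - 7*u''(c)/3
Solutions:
 u(c) = C1 + C2*erfi(sqrt(42)*c/14)


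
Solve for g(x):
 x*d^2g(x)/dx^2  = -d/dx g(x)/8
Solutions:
 g(x) = C1 + C2*x^(7/8)


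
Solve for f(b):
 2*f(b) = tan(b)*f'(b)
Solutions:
 f(b) = C1*sin(b)^2


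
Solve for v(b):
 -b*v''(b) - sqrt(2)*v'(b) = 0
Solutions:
 v(b) = C1 + C2*b^(1 - sqrt(2))


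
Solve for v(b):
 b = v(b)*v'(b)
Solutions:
 v(b) = -sqrt(C1 + b^2)
 v(b) = sqrt(C1 + b^2)


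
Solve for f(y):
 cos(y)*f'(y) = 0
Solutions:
 f(y) = C1


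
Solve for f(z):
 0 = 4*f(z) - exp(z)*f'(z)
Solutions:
 f(z) = C1*exp(-4*exp(-z))


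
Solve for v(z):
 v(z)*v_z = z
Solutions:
 v(z) = -sqrt(C1 + z^2)
 v(z) = sqrt(C1 + z^2)


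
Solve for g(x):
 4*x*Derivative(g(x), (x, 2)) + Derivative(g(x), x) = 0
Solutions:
 g(x) = C1 + C2*x^(3/4)


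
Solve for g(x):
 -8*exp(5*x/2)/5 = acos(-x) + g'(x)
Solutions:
 g(x) = C1 - x*acos(-x) - sqrt(1 - x^2) - 16*exp(5*x/2)/25


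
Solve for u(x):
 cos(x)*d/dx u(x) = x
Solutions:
 u(x) = C1 + Integral(x/cos(x), x)


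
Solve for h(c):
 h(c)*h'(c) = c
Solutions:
 h(c) = -sqrt(C1 + c^2)
 h(c) = sqrt(C1 + c^2)


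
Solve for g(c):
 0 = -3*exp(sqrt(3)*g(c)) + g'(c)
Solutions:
 g(c) = sqrt(3)*(2*log(-1/(C1 + 3*c)) - log(3))/6


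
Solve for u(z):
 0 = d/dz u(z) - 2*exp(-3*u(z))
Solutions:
 u(z) = log(C1 + 6*z)/3
 u(z) = log((-3^(1/3) - 3^(5/6)*I)*(C1 + 2*z)^(1/3)/2)
 u(z) = log((-3^(1/3) + 3^(5/6)*I)*(C1 + 2*z)^(1/3)/2)


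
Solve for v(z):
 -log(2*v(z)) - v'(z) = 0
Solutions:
 Integral(1/(log(_y) + log(2)), (_y, v(z))) = C1 - z


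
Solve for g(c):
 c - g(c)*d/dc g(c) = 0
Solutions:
 g(c) = -sqrt(C1 + c^2)
 g(c) = sqrt(C1 + c^2)


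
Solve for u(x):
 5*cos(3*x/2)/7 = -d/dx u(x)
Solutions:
 u(x) = C1 - 10*sin(3*x/2)/21


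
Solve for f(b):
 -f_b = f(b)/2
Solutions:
 f(b) = C1*exp(-b/2)


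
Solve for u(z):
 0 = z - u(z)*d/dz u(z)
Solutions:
 u(z) = -sqrt(C1 + z^2)
 u(z) = sqrt(C1 + z^2)


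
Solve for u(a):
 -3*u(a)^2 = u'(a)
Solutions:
 u(a) = 1/(C1 + 3*a)


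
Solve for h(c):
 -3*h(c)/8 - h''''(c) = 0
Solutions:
 h(c) = (C1*sin(2^(3/4)*3^(1/4)*c/4) + C2*cos(2^(3/4)*3^(1/4)*c/4))*exp(-2^(3/4)*3^(1/4)*c/4) + (C3*sin(2^(3/4)*3^(1/4)*c/4) + C4*cos(2^(3/4)*3^(1/4)*c/4))*exp(2^(3/4)*3^(1/4)*c/4)


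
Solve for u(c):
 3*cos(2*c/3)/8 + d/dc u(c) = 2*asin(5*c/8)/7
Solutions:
 u(c) = C1 + 2*c*asin(5*c/8)/7 + 2*sqrt(64 - 25*c^2)/35 - 9*sin(2*c/3)/16


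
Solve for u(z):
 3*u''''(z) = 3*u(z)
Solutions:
 u(z) = C1*exp(-z) + C2*exp(z) + C3*sin(z) + C4*cos(z)


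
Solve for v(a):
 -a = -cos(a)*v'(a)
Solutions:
 v(a) = C1 + Integral(a/cos(a), a)


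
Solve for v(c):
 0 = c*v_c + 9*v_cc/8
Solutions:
 v(c) = C1 + C2*erf(2*c/3)


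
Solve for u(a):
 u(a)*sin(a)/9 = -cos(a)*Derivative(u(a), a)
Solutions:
 u(a) = C1*cos(a)^(1/9)


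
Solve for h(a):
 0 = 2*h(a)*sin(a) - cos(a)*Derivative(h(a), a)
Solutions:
 h(a) = C1/cos(a)^2


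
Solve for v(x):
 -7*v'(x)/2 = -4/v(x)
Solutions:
 v(x) = -sqrt(C1 + 112*x)/7
 v(x) = sqrt(C1 + 112*x)/7


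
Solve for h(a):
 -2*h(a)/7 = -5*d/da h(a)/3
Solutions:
 h(a) = C1*exp(6*a/35)


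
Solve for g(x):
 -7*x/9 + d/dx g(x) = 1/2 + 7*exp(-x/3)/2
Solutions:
 g(x) = C1 + 7*x^2/18 + x/2 - 21*exp(-x/3)/2


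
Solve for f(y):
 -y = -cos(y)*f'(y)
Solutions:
 f(y) = C1 + Integral(y/cos(y), y)


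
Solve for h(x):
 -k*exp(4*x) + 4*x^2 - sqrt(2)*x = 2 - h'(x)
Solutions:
 h(x) = C1 + k*exp(4*x)/4 - 4*x^3/3 + sqrt(2)*x^2/2 + 2*x


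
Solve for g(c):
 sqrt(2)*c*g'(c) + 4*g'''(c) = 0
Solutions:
 g(c) = C1 + Integral(C2*airyai(-sqrt(2)*c/2) + C3*airybi(-sqrt(2)*c/2), c)


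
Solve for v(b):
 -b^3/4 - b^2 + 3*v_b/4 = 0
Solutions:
 v(b) = C1 + b^4/12 + 4*b^3/9


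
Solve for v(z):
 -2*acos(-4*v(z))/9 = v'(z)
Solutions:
 Integral(1/acos(-4*_y), (_y, v(z))) = C1 - 2*z/9


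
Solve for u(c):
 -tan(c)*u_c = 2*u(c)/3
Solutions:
 u(c) = C1/sin(c)^(2/3)


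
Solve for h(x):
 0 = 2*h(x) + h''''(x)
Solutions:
 h(x) = (C1*sin(2^(3/4)*x/2) + C2*cos(2^(3/4)*x/2))*exp(-2^(3/4)*x/2) + (C3*sin(2^(3/4)*x/2) + C4*cos(2^(3/4)*x/2))*exp(2^(3/4)*x/2)


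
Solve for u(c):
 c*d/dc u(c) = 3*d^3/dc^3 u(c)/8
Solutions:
 u(c) = C1 + Integral(C2*airyai(2*3^(2/3)*c/3) + C3*airybi(2*3^(2/3)*c/3), c)


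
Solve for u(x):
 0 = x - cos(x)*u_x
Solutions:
 u(x) = C1 + Integral(x/cos(x), x)


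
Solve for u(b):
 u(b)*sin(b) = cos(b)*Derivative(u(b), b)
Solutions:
 u(b) = C1/cos(b)


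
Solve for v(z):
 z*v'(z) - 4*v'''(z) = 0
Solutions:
 v(z) = C1 + Integral(C2*airyai(2^(1/3)*z/2) + C3*airybi(2^(1/3)*z/2), z)


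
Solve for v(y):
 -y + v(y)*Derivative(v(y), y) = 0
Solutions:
 v(y) = -sqrt(C1 + y^2)
 v(y) = sqrt(C1 + y^2)


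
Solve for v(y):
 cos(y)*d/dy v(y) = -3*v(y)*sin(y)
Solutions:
 v(y) = C1*cos(y)^3


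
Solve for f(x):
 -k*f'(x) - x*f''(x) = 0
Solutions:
 f(x) = C1 + x^(1 - re(k))*(C2*sin(log(x)*Abs(im(k))) + C3*cos(log(x)*im(k)))


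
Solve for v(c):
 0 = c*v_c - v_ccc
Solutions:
 v(c) = C1 + Integral(C2*airyai(c) + C3*airybi(c), c)


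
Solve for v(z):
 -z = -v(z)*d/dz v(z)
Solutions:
 v(z) = -sqrt(C1 + z^2)
 v(z) = sqrt(C1 + z^2)


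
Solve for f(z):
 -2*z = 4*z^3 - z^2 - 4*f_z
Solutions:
 f(z) = C1 + z^4/4 - z^3/12 + z^2/4


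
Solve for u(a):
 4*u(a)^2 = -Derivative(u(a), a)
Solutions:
 u(a) = 1/(C1 + 4*a)


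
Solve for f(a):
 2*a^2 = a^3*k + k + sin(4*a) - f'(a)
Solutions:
 f(a) = C1 + a^4*k/4 - 2*a^3/3 + a*k - cos(4*a)/4


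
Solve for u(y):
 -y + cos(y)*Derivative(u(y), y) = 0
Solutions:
 u(y) = C1 + Integral(y/cos(y), y)


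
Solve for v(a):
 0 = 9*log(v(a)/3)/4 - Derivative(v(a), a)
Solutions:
 4*Integral(1/(-log(_y) + log(3)), (_y, v(a)))/9 = C1 - a


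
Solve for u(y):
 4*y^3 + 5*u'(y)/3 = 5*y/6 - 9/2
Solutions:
 u(y) = C1 - 3*y^4/5 + y^2/4 - 27*y/10


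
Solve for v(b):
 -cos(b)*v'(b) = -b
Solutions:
 v(b) = C1 + Integral(b/cos(b), b)


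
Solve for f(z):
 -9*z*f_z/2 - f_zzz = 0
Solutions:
 f(z) = C1 + Integral(C2*airyai(-6^(2/3)*z/2) + C3*airybi(-6^(2/3)*z/2), z)


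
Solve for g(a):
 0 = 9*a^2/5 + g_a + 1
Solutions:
 g(a) = C1 - 3*a^3/5 - a


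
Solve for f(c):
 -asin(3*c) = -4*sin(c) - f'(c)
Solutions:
 f(c) = C1 + c*asin(3*c) + sqrt(1 - 9*c^2)/3 + 4*cos(c)


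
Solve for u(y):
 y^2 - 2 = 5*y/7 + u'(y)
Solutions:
 u(y) = C1 + y^3/3 - 5*y^2/14 - 2*y


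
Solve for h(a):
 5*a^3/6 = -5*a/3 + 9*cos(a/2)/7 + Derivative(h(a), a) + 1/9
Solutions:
 h(a) = C1 + 5*a^4/24 + 5*a^2/6 - a/9 - 18*sin(a/2)/7


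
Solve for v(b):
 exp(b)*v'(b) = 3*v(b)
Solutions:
 v(b) = C1*exp(-3*exp(-b))


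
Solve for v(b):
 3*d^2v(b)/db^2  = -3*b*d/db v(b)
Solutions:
 v(b) = C1 + C2*erf(sqrt(2)*b/2)


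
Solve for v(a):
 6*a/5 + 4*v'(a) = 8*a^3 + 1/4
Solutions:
 v(a) = C1 + a^4/2 - 3*a^2/20 + a/16


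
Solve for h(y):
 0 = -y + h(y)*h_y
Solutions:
 h(y) = -sqrt(C1 + y^2)
 h(y) = sqrt(C1 + y^2)


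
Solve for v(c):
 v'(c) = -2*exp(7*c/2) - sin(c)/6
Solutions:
 v(c) = C1 - 4*exp(7*c/2)/7 + cos(c)/6


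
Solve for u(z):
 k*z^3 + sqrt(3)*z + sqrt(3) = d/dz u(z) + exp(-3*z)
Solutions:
 u(z) = C1 + k*z^4/4 + sqrt(3)*z^2/2 + sqrt(3)*z + exp(-3*z)/3


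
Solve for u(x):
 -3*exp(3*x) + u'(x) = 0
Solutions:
 u(x) = C1 + exp(3*x)


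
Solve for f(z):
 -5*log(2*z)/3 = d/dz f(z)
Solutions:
 f(z) = C1 - 5*z*log(z)/3 - 5*z*log(2)/3 + 5*z/3


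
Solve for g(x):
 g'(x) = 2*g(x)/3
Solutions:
 g(x) = C1*exp(2*x/3)


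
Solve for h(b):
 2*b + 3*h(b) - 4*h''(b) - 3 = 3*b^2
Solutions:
 h(b) = C1*exp(-sqrt(3)*b/2) + C2*exp(sqrt(3)*b/2) + b^2 - 2*b/3 + 11/3


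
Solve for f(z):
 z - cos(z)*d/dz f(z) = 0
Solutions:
 f(z) = C1 + Integral(z/cos(z), z)


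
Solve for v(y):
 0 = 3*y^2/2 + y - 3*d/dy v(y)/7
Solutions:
 v(y) = C1 + 7*y^3/6 + 7*y^2/6


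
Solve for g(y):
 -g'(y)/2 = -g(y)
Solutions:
 g(y) = C1*exp(2*y)


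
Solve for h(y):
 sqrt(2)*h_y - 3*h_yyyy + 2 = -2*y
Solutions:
 h(y) = C1 + C4*exp(2^(1/6)*3^(2/3)*y/3) - sqrt(2)*y^2/2 - sqrt(2)*y + (C2*sin(6^(1/6)*y/2) + C3*cos(6^(1/6)*y/2))*exp(-2^(1/6)*3^(2/3)*y/6)


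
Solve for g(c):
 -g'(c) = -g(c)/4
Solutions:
 g(c) = C1*exp(c/4)


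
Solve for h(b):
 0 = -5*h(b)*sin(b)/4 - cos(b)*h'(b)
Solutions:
 h(b) = C1*cos(b)^(5/4)


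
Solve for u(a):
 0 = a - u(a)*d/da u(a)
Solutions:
 u(a) = -sqrt(C1 + a^2)
 u(a) = sqrt(C1 + a^2)


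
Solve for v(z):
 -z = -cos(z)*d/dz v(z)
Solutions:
 v(z) = C1 + Integral(z/cos(z), z)


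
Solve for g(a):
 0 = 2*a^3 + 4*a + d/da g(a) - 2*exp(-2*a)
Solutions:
 g(a) = C1 - a^4/2 - 2*a^2 - exp(-2*a)


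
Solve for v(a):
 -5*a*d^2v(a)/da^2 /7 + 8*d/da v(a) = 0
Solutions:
 v(a) = C1 + C2*a^(61/5)


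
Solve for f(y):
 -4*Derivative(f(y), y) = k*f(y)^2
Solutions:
 f(y) = 4/(C1 + k*y)


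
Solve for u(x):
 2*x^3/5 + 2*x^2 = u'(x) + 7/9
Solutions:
 u(x) = C1 + x^4/10 + 2*x^3/3 - 7*x/9


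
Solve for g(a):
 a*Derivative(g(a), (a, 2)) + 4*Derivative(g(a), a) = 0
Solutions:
 g(a) = C1 + C2/a^3


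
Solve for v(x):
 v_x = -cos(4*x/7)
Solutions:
 v(x) = C1 - 7*sin(4*x/7)/4


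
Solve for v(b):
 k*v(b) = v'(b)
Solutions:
 v(b) = C1*exp(b*k)


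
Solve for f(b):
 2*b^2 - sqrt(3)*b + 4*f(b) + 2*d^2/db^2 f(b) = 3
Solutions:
 f(b) = C1*sin(sqrt(2)*b) + C2*cos(sqrt(2)*b) - b^2/2 + sqrt(3)*b/4 + 5/4


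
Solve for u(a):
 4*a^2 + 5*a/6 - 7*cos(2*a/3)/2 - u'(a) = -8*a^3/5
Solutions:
 u(a) = C1 + 2*a^4/5 + 4*a^3/3 + 5*a^2/12 - 21*sin(2*a/3)/4


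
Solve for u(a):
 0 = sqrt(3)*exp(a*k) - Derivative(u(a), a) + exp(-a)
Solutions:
 u(a) = C1 - exp(-a) + sqrt(3)*exp(a*k)/k


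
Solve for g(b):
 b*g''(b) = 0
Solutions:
 g(b) = C1 + C2*b


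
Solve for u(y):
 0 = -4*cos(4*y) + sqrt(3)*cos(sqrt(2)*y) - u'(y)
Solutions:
 u(y) = C1 - sin(4*y) + sqrt(6)*sin(sqrt(2)*y)/2


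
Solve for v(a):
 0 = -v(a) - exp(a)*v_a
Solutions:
 v(a) = C1*exp(exp(-a))


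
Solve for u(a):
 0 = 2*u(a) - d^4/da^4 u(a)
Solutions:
 u(a) = C1*exp(-2^(1/4)*a) + C2*exp(2^(1/4)*a) + C3*sin(2^(1/4)*a) + C4*cos(2^(1/4)*a)


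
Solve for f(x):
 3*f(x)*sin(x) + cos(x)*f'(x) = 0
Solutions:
 f(x) = C1*cos(x)^3


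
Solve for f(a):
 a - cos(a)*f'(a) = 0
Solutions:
 f(a) = C1 + Integral(a/cos(a), a)


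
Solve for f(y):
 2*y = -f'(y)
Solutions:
 f(y) = C1 - y^2


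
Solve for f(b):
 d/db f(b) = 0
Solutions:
 f(b) = C1


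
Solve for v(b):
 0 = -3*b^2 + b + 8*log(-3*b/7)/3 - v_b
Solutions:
 v(b) = C1 - b^3 + b^2/2 + 8*b*log(-b)/3 + 8*b*(-log(7) - 1 + log(3))/3


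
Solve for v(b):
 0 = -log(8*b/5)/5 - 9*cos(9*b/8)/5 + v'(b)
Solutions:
 v(b) = C1 + b*log(b)/5 - b*log(5)/5 - b/5 + 3*b*log(2)/5 + 8*sin(9*b/8)/5


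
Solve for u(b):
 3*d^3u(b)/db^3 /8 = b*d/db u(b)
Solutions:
 u(b) = C1 + Integral(C2*airyai(2*3^(2/3)*b/3) + C3*airybi(2*3^(2/3)*b/3), b)


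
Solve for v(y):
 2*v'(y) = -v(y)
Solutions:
 v(y) = C1*exp(-y/2)


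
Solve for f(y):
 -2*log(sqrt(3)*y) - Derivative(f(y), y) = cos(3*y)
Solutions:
 f(y) = C1 - 2*y*log(y) - y*log(3) + 2*y - sin(3*y)/3


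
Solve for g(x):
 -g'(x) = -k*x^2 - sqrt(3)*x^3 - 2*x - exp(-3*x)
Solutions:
 g(x) = C1 + k*x^3/3 + sqrt(3)*x^4/4 + x^2 - exp(-3*x)/3


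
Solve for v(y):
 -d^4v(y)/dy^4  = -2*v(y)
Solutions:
 v(y) = C1*exp(-2^(1/4)*y) + C2*exp(2^(1/4)*y) + C3*sin(2^(1/4)*y) + C4*cos(2^(1/4)*y)


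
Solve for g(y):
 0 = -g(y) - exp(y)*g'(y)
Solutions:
 g(y) = C1*exp(exp(-y))


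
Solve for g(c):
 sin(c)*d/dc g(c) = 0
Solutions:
 g(c) = C1


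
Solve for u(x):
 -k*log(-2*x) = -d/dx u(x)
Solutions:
 u(x) = C1 + k*x*log(-x) + k*x*(-1 + log(2))


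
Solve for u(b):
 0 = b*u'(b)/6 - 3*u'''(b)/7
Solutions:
 u(b) = C1 + Integral(C2*airyai(84^(1/3)*b/6) + C3*airybi(84^(1/3)*b/6), b)


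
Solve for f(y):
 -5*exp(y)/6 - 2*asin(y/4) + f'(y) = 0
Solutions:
 f(y) = C1 + 2*y*asin(y/4) + 2*sqrt(16 - y^2) + 5*exp(y)/6


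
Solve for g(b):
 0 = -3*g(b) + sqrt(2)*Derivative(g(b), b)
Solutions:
 g(b) = C1*exp(3*sqrt(2)*b/2)


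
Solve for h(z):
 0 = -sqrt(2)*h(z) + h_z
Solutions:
 h(z) = C1*exp(sqrt(2)*z)


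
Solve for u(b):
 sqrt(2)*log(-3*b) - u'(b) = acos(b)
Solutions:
 u(b) = C1 + sqrt(2)*b*(log(-b) - 1) - b*acos(b) + sqrt(2)*b*log(3) + sqrt(1 - b^2)


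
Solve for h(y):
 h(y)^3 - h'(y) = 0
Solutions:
 h(y) = -sqrt(2)*sqrt(-1/(C1 + y))/2
 h(y) = sqrt(2)*sqrt(-1/(C1 + y))/2


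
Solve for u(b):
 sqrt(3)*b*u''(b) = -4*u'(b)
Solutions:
 u(b) = C1 + C2*b^(1 - 4*sqrt(3)/3)


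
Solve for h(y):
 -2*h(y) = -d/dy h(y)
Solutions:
 h(y) = C1*exp(2*y)


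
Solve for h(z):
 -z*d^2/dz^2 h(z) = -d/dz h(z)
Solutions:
 h(z) = C1 + C2*z^2


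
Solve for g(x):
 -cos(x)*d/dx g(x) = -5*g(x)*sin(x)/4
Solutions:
 g(x) = C1/cos(x)^(5/4)


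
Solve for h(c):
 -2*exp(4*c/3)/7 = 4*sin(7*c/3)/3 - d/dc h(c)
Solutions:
 h(c) = C1 + 3*exp(4*c/3)/14 - 4*cos(7*c/3)/7


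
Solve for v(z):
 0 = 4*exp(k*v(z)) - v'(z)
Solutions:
 v(z) = Piecewise((log(-1/(C1*k + 4*k*z))/k, Ne(k, 0)), (nan, True))
 v(z) = Piecewise((C1 + 4*z, Eq(k, 0)), (nan, True))


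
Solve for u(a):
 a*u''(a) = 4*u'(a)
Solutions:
 u(a) = C1 + C2*a^5


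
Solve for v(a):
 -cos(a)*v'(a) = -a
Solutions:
 v(a) = C1 + Integral(a/cos(a), a)


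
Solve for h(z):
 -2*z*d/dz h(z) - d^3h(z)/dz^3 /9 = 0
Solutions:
 h(z) = C1 + Integral(C2*airyai(-18^(1/3)*z) + C3*airybi(-18^(1/3)*z), z)


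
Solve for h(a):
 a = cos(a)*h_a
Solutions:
 h(a) = C1 + Integral(a/cos(a), a)


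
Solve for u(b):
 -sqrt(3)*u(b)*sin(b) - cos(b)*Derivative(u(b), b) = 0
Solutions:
 u(b) = C1*cos(b)^(sqrt(3))


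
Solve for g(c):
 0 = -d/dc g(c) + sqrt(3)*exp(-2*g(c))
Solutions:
 g(c) = log(-sqrt(C1 + 2*sqrt(3)*c))
 g(c) = log(C1 + 2*sqrt(3)*c)/2


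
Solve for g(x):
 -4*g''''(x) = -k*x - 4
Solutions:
 g(x) = C1 + C2*x + C3*x^2 + C4*x^3 + k*x^5/480 + x^4/24


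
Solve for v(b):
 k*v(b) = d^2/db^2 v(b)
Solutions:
 v(b) = C1*exp(-b*sqrt(k)) + C2*exp(b*sqrt(k))


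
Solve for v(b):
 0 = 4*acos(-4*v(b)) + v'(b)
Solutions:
 Integral(1/acos(-4*_y), (_y, v(b))) = C1 - 4*b


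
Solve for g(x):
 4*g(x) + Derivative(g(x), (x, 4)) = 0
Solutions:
 g(x) = (C1*sin(x) + C2*cos(x))*exp(-x) + (C3*sin(x) + C4*cos(x))*exp(x)


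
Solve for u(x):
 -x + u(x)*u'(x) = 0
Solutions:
 u(x) = -sqrt(C1 + x^2)
 u(x) = sqrt(C1 + x^2)


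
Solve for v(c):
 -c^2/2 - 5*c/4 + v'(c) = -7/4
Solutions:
 v(c) = C1 + c^3/6 + 5*c^2/8 - 7*c/4


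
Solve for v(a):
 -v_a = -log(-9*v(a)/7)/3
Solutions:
 -3*Integral(1/(log(-_y) - log(7) + 2*log(3)), (_y, v(a))) = C1 - a


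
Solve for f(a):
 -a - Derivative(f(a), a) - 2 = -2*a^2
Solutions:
 f(a) = C1 + 2*a^3/3 - a^2/2 - 2*a


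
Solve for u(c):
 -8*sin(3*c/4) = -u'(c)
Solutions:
 u(c) = C1 - 32*cos(3*c/4)/3


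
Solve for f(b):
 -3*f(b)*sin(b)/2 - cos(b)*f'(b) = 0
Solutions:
 f(b) = C1*cos(b)^(3/2)


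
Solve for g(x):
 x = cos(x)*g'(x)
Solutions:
 g(x) = C1 + Integral(x/cos(x), x)


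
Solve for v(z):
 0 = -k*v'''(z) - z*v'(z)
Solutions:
 v(z) = C1 + Integral(C2*airyai(z*(-1/k)^(1/3)) + C3*airybi(z*(-1/k)^(1/3)), z)


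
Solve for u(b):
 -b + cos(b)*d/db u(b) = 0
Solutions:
 u(b) = C1 + Integral(b/cos(b), b)


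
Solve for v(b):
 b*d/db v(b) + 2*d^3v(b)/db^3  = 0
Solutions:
 v(b) = C1 + Integral(C2*airyai(-2^(2/3)*b/2) + C3*airybi(-2^(2/3)*b/2), b)


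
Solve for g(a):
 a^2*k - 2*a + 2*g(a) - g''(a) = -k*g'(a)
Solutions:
 g(a) = C1*exp(a*(k - sqrt(k^2 + 8))/2) + C2*exp(a*(k + sqrt(k^2 + 8))/2) - a^2*k/2 + a*k^2/2 + a - k^3/4 - k


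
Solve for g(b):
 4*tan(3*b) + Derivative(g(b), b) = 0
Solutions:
 g(b) = C1 + 4*log(cos(3*b))/3


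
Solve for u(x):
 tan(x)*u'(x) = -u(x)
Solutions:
 u(x) = C1/sin(x)


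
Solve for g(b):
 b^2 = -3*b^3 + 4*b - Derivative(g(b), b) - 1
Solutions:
 g(b) = C1 - 3*b^4/4 - b^3/3 + 2*b^2 - b


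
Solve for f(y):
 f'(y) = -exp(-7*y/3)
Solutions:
 f(y) = C1 + 3*exp(-7*y/3)/7


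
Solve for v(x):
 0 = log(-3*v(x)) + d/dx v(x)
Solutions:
 Integral(1/(log(-_y) + log(3)), (_y, v(x))) = C1 - x


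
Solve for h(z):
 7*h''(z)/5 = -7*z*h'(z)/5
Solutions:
 h(z) = C1 + C2*erf(sqrt(2)*z/2)


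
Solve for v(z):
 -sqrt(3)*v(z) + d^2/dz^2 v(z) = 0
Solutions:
 v(z) = C1*exp(-3^(1/4)*z) + C2*exp(3^(1/4)*z)


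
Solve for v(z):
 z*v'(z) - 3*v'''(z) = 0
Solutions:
 v(z) = C1 + Integral(C2*airyai(3^(2/3)*z/3) + C3*airybi(3^(2/3)*z/3), z)


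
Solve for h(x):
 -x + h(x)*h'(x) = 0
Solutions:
 h(x) = -sqrt(C1 + x^2)
 h(x) = sqrt(C1 + x^2)


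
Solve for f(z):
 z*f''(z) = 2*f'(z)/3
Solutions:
 f(z) = C1 + C2*z^(5/3)


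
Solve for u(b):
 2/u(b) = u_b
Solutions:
 u(b) = -sqrt(C1 + 4*b)
 u(b) = sqrt(C1 + 4*b)


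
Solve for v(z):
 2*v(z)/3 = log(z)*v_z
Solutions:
 v(z) = C1*exp(2*li(z)/3)


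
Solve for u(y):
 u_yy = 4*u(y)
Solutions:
 u(y) = C1*exp(-2*y) + C2*exp(2*y)


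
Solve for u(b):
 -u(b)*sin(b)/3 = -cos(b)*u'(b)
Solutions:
 u(b) = C1/cos(b)^(1/3)


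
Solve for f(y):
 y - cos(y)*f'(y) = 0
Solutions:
 f(y) = C1 + Integral(y/cos(y), y)


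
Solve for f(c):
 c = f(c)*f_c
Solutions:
 f(c) = -sqrt(C1 + c^2)
 f(c) = sqrt(C1 + c^2)


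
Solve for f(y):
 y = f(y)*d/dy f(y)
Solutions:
 f(y) = -sqrt(C1 + y^2)
 f(y) = sqrt(C1 + y^2)


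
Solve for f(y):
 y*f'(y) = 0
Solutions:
 f(y) = C1


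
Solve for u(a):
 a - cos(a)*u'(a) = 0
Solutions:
 u(a) = C1 + Integral(a/cos(a), a)


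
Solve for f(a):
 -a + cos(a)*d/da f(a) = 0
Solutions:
 f(a) = C1 + Integral(a/cos(a), a)


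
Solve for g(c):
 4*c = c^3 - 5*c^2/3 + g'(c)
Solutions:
 g(c) = C1 - c^4/4 + 5*c^3/9 + 2*c^2


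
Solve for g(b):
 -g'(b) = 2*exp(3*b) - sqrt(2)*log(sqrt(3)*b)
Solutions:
 g(b) = C1 + sqrt(2)*b*log(b) + sqrt(2)*b*(-1 + log(3)/2) - 2*exp(3*b)/3
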